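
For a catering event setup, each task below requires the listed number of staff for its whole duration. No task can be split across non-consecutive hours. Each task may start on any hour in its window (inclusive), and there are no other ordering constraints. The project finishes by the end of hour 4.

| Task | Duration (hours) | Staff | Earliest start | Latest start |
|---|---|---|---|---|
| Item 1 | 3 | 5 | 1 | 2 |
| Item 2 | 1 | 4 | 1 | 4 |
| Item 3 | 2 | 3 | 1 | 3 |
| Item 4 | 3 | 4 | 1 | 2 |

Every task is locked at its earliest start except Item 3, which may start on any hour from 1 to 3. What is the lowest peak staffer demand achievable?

Item 3@1: h1:16  h2:12  h3:9  h4:0 → peak 16
Item 3@2: h1:13  h2:12  h3:12  h4:0 → peak 13
Item 3@3: h1:13  h2:9  h3:12  h4:3 → peak 13
Best is Item 3@2, peak 13.

13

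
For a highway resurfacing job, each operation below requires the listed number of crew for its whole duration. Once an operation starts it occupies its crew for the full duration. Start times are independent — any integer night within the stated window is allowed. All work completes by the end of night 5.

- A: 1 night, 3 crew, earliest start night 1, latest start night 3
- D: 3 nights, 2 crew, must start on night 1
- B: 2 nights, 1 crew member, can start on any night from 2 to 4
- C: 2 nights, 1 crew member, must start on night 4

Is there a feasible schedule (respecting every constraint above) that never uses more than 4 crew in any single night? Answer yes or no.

no

The minimum achievable peak is 5; 4 < 5, so no feasible schedule stays within the cap.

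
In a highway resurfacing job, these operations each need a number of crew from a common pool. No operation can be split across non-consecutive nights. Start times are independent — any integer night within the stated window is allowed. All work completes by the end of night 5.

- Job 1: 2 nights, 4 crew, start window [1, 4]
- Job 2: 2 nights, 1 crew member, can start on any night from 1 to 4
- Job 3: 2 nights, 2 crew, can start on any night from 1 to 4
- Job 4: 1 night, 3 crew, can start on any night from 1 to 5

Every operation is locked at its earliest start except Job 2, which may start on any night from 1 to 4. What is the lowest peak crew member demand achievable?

Job 2@1: n1:10  n2:7  n3:0  n4:0  n5:0 → peak 10
Job 2@2: n1:9  n2:7  n3:1  n4:0  n5:0 → peak 9
Job 2@3: n1:9  n2:6  n3:1  n4:1  n5:0 → peak 9
Job 2@4: n1:9  n2:6  n3:0  n4:1  n5:1 → peak 9
Best is Job 2@2, peak 9.

9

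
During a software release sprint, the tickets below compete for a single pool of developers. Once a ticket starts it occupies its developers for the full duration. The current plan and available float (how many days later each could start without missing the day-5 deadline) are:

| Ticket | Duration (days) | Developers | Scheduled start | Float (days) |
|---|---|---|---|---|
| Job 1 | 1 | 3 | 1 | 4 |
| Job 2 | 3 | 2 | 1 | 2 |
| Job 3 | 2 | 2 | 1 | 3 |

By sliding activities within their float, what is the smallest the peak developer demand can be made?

4

Early-start (Job 1@1, Job 2@1, Job 3@1) gives peak 7: d1:7  d2:4  d3:2  d4:0  d5:0.
Shift Job 2→2, Job 3→2.
Schedule Job 1@1, Job 2@2, Job 3@2: d1:3  d2:4  d3:4  d4:2  d5:0 — peak 4.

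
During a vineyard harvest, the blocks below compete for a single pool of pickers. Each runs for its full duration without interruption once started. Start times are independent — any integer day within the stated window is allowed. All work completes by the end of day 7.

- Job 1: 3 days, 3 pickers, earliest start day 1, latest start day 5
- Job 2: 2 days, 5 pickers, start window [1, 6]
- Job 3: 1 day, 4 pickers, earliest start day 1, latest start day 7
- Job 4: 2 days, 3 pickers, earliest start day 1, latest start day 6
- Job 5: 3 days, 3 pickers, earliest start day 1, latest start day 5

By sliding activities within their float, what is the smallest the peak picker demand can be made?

7

Early-start (Job 1@1, Job 2@1, Job 3@1, Job 4@1, Job 5@1) gives peak 18: d1:18  d2:14  d3:6  d4:0  d5:0  d6:0  d7:0.
Shift Job 2→4, Job 3→6, Job 4→6.
Schedule Job 1@1, Job 2@4, Job 3@6, Job 4@6, Job 5@1: d1:6  d2:6  d3:6  d4:5  d5:5  d6:7  d7:3 — peak 7.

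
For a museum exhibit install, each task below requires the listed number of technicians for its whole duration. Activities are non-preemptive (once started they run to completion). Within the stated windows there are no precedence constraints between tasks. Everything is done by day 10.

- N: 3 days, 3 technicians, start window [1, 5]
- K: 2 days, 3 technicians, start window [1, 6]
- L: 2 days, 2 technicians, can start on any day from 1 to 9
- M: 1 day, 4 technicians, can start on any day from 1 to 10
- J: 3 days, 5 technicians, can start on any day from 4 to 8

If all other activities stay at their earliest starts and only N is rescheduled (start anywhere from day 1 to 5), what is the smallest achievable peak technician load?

N@1: d1:12  d2:8  d3:3  d4:5  d5:5  d6:5  d7:0  d8:0  d9:0  d10:0 → peak 12
N@2: d1:9  d2:8  d3:3  d4:8  d5:5  d6:5  d7:0  d8:0  d9:0  d10:0 → peak 9
N@3: d1:9  d2:5  d3:3  d4:8  d5:8  d6:5  d7:0  d8:0  d9:0  d10:0 → peak 9
N@4: d1:9  d2:5  d3:0  d4:8  d5:8  d6:8  d7:0  d8:0  d9:0  d10:0 → peak 9
N@5: d1:9  d2:5  d3:0  d4:5  d5:8  d6:8  d7:3  d8:0  d9:0  d10:0 → peak 9
Best is N@2, peak 9.

9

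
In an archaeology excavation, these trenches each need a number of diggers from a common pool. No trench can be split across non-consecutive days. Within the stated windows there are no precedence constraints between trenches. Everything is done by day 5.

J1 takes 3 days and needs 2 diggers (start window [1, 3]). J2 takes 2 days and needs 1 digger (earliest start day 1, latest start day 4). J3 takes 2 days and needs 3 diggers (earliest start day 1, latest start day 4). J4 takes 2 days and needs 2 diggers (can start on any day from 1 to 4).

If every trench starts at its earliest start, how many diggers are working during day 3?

At early start, day 3 has: J1.
Demand: 2 = 2.

2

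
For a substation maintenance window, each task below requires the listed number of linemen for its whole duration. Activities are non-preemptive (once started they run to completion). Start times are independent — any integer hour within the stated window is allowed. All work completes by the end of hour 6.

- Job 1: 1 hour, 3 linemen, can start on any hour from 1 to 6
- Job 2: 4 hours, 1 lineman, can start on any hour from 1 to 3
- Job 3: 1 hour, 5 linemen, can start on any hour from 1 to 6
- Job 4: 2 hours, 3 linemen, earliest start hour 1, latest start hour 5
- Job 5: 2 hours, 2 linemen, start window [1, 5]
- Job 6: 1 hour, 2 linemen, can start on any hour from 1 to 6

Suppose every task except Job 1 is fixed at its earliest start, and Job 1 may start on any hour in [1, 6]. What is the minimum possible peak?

Job 1@1: h1:16  h2:6  h3:1  h4:1  h5:0  h6:0 → peak 16
Job 1@2: h1:13  h2:9  h3:1  h4:1  h5:0  h6:0 → peak 13
Job 1@3: h1:13  h2:6  h3:4  h4:1  h5:0  h6:0 → peak 13
Job 1@4: h1:13  h2:6  h3:1  h4:4  h5:0  h6:0 → peak 13
Job 1@5: h1:13  h2:6  h3:1  h4:1  h5:3  h6:0 → peak 13
Job 1@6: h1:13  h2:6  h3:1  h4:1  h5:0  h6:3 → peak 13
Best is Job 1@2, peak 13.

13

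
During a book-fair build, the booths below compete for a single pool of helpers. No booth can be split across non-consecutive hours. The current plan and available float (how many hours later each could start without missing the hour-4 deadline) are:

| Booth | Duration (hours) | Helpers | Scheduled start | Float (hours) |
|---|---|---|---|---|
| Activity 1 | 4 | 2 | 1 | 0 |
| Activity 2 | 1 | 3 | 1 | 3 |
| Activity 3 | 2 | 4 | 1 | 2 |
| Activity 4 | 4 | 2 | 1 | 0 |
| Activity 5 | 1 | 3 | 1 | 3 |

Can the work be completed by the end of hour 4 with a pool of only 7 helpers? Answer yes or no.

Total helper-hours = 30; over 4 hours the average is 30/4 > 7, so some hour must exceed 7.

no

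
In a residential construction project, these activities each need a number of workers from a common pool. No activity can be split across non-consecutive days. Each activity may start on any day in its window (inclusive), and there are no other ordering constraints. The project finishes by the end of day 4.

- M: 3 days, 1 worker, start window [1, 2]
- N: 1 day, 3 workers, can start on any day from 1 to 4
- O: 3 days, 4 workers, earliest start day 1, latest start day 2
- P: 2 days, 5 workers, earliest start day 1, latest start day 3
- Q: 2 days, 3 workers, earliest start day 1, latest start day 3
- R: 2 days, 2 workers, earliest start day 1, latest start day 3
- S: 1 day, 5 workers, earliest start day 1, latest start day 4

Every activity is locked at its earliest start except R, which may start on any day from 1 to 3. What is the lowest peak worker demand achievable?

21

R@1: d1:23  d2:15  d3:5  d4:0 → peak 23
R@2: d1:21  d2:15  d3:7  d4:0 → peak 21
R@3: d1:21  d2:13  d3:7  d4:2 → peak 21
Best is R@2, peak 21.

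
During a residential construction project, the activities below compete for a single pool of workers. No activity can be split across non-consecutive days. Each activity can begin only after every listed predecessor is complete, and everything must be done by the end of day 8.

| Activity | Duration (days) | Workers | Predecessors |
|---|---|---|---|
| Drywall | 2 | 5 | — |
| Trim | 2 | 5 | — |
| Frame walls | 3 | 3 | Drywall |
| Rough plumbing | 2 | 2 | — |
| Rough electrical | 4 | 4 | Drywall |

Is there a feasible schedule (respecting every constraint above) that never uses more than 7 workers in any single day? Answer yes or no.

Schedule Drywall@1, Trim@3, Frame walls@5, Rough plumbing@1, Rough electrical@5: d1:7  d2:7  d3:5  d4:5  d5:7  d6:7  d7:7  d8:4 — peak 7 ≤ 7.

yes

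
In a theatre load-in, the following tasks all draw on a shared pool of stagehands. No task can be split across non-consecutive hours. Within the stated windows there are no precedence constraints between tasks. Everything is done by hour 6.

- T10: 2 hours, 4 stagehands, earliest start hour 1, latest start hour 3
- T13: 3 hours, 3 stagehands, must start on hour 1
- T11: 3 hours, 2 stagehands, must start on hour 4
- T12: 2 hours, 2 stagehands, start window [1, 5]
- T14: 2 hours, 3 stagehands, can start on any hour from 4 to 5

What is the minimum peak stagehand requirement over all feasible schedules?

7

Early-start (T10@1, T13@1, T11@4, T12@1, T14@4) gives peak 9: h1:9  h2:9  h3:3  h4:5  h5:5  h6:2.
Shift T12→3.
Schedule T10@1, T13@1, T11@4, T12@3, T14@4: h1:7  h2:7  h3:5  h4:7  h5:5  h6:2 — peak 7.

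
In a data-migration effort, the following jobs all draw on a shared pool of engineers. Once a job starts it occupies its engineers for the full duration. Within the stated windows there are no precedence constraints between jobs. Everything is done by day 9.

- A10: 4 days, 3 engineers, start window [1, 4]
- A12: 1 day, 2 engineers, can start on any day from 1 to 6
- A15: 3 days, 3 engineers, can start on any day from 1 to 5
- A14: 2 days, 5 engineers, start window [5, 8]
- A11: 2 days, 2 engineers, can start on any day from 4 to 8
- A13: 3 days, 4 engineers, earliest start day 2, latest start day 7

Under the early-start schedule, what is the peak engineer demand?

10

Early-start schedule: A10@1, A12@1, A15@1, A14@5, A11@4, A13@2.
Load per day: day 1: 8, day 2: 10, day 3: 10, day 4: 9, day 5: 7, day 6: 5, day 7: 0, day 8: 0, day 9: 0.
Peak is 10.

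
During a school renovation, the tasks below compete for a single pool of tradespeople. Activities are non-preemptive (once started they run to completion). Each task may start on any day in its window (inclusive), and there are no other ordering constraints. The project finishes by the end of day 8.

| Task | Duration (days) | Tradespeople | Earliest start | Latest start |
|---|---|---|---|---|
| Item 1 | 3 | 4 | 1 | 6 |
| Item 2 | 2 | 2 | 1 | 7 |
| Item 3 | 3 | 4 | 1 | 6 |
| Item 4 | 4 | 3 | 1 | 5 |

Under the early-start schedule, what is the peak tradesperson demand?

Early-start schedule: Item 1@1, Item 2@1, Item 3@1, Item 4@1.
Load per day: day 1: 13, day 2: 13, day 3: 11, day 4: 3, day 5: 0, day 6: 0, day 7: 0, day 8: 0.
Peak is 13.

13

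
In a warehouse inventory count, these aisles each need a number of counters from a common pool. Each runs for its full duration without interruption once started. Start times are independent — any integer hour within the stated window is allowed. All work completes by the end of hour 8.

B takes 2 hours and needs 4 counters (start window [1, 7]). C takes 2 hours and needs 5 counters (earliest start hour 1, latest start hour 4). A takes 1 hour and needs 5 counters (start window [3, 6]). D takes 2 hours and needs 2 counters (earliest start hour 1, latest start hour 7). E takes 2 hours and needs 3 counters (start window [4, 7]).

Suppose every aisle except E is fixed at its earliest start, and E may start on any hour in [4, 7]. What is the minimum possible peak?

E@4: h1:11  h2:11  h3:5  h4:3  h5:3  h6:0  h7:0  h8:0 → peak 11
E@5: h1:11  h2:11  h3:5  h4:0  h5:3  h6:3  h7:0  h8:0 → peak 11
E@6: h1:11  h2:11  h3:5  h4:0  h5:0  h6:3  h7:3  h8:0 → peak 11
E@7: h1:11  h2:11  h3:5  h4:0  h5:0  h6:0  h7:3  h8:3 → peak 11
Best is E@4, peak 11.

11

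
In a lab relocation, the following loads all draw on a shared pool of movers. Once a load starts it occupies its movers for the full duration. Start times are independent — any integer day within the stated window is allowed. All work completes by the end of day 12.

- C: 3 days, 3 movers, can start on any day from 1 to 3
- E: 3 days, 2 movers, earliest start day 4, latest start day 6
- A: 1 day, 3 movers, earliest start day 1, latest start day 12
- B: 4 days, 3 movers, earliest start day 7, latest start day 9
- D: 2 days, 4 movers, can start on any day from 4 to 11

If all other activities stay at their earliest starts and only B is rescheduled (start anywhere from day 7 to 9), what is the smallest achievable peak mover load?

B@7: d1:6  d2:3  d3:3  d4:6  d5:6  d6:2  d7:3  d8:3  d9:3  d10:3  d11:0  d12:0 → peak 6
B@8: d1:6  d2:3  d3:3  d4:6  d5:6  d6:2  d7:0  d8:3  d9:3  d10:3  d11:3  d12:0 → peak 6
B@9: d1:6  d2:3  d3:3  d4:6  d5:6  d6:2  d7:0  d8:0  d9:3  d10:3  d11:3  d12:3 → peak 6
Best is B@7, peak 6.

6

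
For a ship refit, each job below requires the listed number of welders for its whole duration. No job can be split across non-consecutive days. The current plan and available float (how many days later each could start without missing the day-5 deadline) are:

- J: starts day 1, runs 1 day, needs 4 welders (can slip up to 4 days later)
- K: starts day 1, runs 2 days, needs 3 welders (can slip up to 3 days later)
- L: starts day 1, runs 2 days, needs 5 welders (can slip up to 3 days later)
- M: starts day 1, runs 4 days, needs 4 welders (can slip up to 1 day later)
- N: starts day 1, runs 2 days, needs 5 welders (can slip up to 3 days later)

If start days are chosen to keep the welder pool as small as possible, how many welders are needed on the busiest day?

12

Early-start (J@1, K@1, L@1, M@1, N@1) gives peak 21: d1:21  d2:17  d3:4  d4:4  d5:0.
Shift M→2, N→3.
Schedule J@1, K@1, L@1, M@2, N@3: d1:12  d2:12  d3:9  d4:9  d5:4 — peak 12.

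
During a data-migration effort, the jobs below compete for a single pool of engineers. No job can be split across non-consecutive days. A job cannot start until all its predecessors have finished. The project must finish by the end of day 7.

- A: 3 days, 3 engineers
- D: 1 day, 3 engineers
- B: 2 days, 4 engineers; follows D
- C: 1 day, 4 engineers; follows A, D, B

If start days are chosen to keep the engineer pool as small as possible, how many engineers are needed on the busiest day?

Early-start (A@1, D@1, B@2, C@4) gives peak 7: d1:6  d2:7  d3:7  d4:4  d5:0  d6:0  d7:0.
Shift D→4, B→5, C→7.
Schedule A@1, D@4, B@5, C@7: d1:3  d2:3  d3:3  d4:3  d5:4  d6:4  d7:4 — peak 4.
Total engineer-days = 24 over 7 days ⇒ peak ≥ ⌈24/7⌉ = 4, so 4 is optimal.

4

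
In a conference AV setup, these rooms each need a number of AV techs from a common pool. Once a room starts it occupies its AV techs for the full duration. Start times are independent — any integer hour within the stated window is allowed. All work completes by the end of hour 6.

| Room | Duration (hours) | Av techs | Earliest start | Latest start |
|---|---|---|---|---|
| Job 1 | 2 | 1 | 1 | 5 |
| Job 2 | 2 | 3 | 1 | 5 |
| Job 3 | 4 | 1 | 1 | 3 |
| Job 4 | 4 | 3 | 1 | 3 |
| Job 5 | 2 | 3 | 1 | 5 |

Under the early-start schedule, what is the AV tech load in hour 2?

11

At early start, hour 2 has: Job 1, Job 2, Job 3, Job 4, Job 5.
Demand: 1 + 3 + 1 + 3 + 3 = 11.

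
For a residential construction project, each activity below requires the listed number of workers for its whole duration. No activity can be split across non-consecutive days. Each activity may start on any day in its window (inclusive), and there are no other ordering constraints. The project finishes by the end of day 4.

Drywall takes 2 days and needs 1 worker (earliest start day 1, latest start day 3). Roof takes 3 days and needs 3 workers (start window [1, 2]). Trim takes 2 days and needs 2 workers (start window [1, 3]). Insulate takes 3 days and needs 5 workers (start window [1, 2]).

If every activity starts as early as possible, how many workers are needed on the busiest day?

11

Early-start schedule: Drywall@1, Roof@1, Trim@1, Insulate@1.
Load per day: day 1: 11, day 2: 11, day 3: 8, day 4: 0.
Peak is 11.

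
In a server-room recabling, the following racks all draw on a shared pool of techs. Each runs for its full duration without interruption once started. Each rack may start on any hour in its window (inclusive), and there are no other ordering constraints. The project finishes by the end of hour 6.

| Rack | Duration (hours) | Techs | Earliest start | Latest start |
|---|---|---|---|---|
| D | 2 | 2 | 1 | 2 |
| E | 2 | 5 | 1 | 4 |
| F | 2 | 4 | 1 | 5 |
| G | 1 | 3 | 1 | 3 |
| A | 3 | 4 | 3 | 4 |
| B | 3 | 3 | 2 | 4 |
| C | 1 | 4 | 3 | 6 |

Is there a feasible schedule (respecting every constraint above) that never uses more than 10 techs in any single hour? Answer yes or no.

yes

Schedule D@1, E@1, F@5, G@1, A@3, B@2, C@6: h1:10  h2:10  h3:7  h4:7  h5:8  h6:8 — peak 10 ≤ 10.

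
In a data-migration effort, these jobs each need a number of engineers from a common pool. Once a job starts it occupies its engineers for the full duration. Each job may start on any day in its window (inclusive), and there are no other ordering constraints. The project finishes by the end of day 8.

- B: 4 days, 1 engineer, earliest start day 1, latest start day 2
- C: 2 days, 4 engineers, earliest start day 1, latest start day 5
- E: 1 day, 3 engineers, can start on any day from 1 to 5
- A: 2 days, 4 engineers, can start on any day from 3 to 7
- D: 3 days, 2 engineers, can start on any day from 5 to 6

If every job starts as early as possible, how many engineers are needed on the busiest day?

Early-start schedule: B@1, C@1, E@1, A@3, D@5.
Load per day: day 1: 8, day 2: 5, day 3: 5, day 4: 5, day 5: 2, day 6: 2, day 7: 2, day 8: 0.
Peak is 8.

8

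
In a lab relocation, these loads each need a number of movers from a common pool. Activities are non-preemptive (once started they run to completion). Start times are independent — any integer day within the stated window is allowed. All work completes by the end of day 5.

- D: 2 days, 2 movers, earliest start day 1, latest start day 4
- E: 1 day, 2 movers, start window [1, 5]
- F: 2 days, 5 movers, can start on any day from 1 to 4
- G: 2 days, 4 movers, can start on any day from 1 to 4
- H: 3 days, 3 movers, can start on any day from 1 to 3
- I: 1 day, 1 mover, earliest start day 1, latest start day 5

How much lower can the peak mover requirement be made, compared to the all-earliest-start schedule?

Early-start peak: d1:17  d2:14  d3:3  d4:0  d5:0 ⇒ 17.
Leveled (D@1, E@3, F@1, G@4, H@3, I@3): d1:7  d2:7  d3:6  d4:7  d5:7 ⇒ 7.
Reduction 17 − 7 = 10.

10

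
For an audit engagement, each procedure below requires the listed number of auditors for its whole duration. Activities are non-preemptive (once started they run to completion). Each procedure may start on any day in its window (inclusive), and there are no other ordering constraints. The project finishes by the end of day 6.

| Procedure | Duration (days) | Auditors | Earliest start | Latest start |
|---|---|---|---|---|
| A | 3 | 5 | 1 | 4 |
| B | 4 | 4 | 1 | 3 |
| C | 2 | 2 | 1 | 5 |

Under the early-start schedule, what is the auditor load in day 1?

11

At early start, day 1 has: A, B, C.
Demand: 5 + 4 + 2 = 11.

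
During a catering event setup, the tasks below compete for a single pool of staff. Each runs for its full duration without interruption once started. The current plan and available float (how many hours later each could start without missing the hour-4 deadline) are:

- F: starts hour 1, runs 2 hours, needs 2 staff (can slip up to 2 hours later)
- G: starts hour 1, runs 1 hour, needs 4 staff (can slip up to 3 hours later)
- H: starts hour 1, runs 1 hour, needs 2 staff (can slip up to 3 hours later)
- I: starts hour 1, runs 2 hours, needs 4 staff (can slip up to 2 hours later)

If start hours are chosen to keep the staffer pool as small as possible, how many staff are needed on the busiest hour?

6

Early-start (F@1, G@1, H@1, I@1) gives peak 12: h1:12  h2:6  h3:0  h4:0.
Shift H→2, I→3.
Schedule F@1, G@1, H@2, I@3: h1:6  h2:4  h3:4  h4:4 — peak 6.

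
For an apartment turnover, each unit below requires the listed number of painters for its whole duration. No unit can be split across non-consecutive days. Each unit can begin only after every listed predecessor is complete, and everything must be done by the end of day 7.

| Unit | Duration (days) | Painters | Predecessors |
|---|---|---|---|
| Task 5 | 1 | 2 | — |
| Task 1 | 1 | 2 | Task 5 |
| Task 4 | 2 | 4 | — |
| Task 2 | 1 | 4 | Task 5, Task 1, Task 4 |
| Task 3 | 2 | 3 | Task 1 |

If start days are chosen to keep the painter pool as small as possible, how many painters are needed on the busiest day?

4

Early-start (Task 5@1, Task 1@2, Task 4@1, Task 2@3, Task 3@3) gives peak 7: d1:6  d2:6  d3:7  d4:3  d5:0  d6:0  d7:0.
Shift Task 4→3, Task 2→5, Task 3→6.
Schedule Task 5@1, Task 1@2, Task 4@3, Task 2@5, Task 3@6: d1:2  d2:2  d3:4  d4:4  d5:4  d6:3  d7:3 — peak 4.
Total painter-days = 22 over 7 days ⇒ peak ≥ ⌈22/7⌉ = 4, so 4 is optimal.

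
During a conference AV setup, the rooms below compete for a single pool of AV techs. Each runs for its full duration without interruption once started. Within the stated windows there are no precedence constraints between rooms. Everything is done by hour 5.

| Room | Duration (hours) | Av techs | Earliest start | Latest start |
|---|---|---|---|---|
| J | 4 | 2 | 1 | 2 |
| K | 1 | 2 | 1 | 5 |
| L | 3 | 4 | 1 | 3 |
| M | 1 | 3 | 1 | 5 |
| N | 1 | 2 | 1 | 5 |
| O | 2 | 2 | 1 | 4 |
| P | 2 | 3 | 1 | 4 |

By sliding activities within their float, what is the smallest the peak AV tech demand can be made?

Early-start (J@1, K@1, L@1, M@1, N@1, O@1, P@1) gives peak 18: h1:18  h2:11  h3:6  h4:2  h5:0.
Shift M→4, N→5, O→2, P→4.
Schedule J@1, K@1, L@1, M@4, N@5, O@2, P@4: h1:8  h2:8  h3:8  h4:8  h5:5 — peak 8.
Total AV tech-hours = 37 over 5 hours ⇒ peak ≥ ⌈37/5⌉ = 8, so 8 is optimal.

8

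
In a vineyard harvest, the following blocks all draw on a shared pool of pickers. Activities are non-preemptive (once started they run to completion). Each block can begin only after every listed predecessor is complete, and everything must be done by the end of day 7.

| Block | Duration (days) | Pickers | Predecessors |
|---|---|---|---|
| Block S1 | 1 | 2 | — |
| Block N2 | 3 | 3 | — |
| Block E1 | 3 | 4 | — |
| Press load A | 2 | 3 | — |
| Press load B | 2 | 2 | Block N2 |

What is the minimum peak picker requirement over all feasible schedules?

6

Early-start (Block S1@1, Block N2@1, Block E1@1, Press load A@1, Press load B@4) gives peak 12: d1:12  d2:10  d3:7  d4:2  d5:2  d6:0  d7:0.
Shift Block E1→4, Press load A→2.
Schedule Block S1@1, Block N2@1, Block E1@4, Press load A@2, Press load B@4: d1:5  d2:6  d3:6  d4:6  d5:6  d6:4  d7:0 — peak 6.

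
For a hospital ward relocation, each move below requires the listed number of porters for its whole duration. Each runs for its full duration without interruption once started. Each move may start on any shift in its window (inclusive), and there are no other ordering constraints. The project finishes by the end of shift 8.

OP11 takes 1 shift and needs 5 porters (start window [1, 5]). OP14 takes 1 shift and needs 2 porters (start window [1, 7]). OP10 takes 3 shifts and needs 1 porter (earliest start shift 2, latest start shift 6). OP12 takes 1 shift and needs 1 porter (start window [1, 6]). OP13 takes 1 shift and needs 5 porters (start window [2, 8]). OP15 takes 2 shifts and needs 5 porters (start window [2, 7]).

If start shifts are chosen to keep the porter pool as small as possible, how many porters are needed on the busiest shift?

Early-start (OP11@1, OP14@1, OP10@2, OP12@1, OP13@2, OP15@2) gives peak 11: s1:8  s2:11  s3:6  s4:1  s5:0  s6:0  s7:0  s8:0.
Shift OP14→2, OP12→2, OP13→5, OP15→6.
Schedule OP11@1, OP14@2, OP10@2, OP12@2, OP13@5, OP15@6: s1:5  s2:4  s3:1  s4:1  s5:5  s6:5  s7:5  s8:0 — peak 5.

5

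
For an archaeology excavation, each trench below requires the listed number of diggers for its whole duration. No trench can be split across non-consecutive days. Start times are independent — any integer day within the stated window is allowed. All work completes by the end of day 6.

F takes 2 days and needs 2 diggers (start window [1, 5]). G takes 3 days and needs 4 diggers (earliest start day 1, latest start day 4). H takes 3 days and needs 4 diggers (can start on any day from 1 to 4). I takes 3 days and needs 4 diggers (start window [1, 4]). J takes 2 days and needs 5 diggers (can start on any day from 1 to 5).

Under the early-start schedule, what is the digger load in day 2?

At early start, day 2 has: F, G, H, I, J.
Demand: 2 + 4 + 4 + 4 + 5 = 19.

19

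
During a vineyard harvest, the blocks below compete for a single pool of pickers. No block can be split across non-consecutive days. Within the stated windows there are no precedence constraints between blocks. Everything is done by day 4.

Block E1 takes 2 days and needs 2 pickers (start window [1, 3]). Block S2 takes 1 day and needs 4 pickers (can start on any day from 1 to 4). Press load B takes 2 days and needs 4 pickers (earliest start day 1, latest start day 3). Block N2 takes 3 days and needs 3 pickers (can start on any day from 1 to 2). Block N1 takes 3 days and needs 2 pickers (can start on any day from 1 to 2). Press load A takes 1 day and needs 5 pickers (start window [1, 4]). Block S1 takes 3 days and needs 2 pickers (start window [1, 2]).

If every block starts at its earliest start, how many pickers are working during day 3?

7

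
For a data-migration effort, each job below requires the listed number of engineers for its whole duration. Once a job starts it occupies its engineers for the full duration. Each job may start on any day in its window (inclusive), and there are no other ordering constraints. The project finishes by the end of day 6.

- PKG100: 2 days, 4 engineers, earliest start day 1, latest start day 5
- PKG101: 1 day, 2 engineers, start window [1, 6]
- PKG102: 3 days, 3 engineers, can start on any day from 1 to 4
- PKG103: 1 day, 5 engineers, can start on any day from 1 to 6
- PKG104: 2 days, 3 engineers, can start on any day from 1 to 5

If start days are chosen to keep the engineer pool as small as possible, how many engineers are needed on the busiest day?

Early-start (PKG100@1, PKG101@1, PKG102@1, PKG103@1, PKG104@1) gives peak 17: d1:17  d2:10  d3:3  d4:0  d5:0  d6:0.
Shift PKG102→3, PKG103→6, PKG104→3.
Schedule PKG100@1, PKG101@1, PKG102@3, PKG103@6, PKG104@3: d1:6  d2:4  d3:6  d4:6  d5:3  d6:5 — peak 6.

6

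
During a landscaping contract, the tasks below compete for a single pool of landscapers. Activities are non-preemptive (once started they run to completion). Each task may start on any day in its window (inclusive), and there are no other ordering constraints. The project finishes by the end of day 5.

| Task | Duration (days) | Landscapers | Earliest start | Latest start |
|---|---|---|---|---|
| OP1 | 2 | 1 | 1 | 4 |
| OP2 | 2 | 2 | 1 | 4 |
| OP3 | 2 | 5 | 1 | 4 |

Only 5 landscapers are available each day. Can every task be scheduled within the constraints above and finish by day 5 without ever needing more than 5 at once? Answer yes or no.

yes

Schedule OP1@1, OP2@1, OP3@3: d1:3  d2:3  d3:5  d4:5  d5:0 — peak 5 ≤ 5.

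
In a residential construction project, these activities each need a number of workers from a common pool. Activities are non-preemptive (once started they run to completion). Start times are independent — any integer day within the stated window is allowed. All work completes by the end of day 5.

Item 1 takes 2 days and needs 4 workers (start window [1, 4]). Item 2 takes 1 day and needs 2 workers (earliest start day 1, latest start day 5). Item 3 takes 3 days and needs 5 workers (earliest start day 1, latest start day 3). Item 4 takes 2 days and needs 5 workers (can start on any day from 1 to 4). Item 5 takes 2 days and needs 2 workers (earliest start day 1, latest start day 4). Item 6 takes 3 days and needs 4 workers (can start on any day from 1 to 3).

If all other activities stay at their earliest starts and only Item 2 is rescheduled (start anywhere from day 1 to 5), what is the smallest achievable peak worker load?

Item 2@1: d1:22  d2:20  d3:9  d4:0  d5:0 → peak 22
Item 2@2: d1:20  d2:22  d3:9  d4:0  d5:0 → peak 22
Item 2@3: d1:20  d2:20  d3:11  d4:0  d5:0 → peak 20
Item 2@4: d1:20  d2:20  d3:9  d4:2  d5:0 → peak 20
Item 2@5: d1:20  d2:20  d3:9  d4:0  d5:2 → peak 20
Best is Item 2@3, peak 20.

20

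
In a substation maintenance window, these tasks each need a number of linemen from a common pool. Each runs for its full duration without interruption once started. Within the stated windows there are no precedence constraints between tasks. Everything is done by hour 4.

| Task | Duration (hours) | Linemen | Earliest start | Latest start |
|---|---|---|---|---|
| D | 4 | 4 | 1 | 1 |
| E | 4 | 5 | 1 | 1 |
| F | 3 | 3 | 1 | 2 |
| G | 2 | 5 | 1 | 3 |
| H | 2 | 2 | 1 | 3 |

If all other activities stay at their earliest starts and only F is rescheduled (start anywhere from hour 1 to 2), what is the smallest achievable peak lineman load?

F@1: h1:19  h2:19  h3:12  h4:9 → peak 19
F@2: h1:16  h2:19  h3:12  h4:12 → peak 19
Best is F@1, peak 19.

19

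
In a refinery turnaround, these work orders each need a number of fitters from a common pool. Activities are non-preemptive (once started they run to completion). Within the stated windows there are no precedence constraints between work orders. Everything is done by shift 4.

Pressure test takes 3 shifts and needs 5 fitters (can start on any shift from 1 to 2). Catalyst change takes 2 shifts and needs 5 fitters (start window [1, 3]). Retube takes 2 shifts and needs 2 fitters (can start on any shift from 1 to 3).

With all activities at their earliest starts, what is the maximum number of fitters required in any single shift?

Early-start schedule: Pressure test@1, Catalyst change@1, Retube@1.
Load per shift: shift 1: 12, shift 2: 12, shift 3: 5, shift 4: 0.
Peak is 12.

12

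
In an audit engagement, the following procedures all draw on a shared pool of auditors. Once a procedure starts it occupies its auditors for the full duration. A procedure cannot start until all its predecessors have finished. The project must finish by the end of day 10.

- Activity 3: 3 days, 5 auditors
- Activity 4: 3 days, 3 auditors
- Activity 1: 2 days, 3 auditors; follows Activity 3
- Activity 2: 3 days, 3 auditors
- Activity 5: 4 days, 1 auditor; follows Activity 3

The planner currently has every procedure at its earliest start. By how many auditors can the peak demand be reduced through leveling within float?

Early-start peak: d1:11  d2:11  d3:11  d4:4  d5:4  d6:1  d7:1  d8:0  d9:0  d10:0 ⇒ 11.
Leveled (Activity 3@1, Activity 4@4, Activity 1@4, Activity 2@6, Activity 5@7): d1:5  d2:5  d3:5  d4:6  d5:6  d6:6  d7:4  d8:4  d9:1  d10:1 ⇒ 6.
Reduction 11 − 6 = 5.

5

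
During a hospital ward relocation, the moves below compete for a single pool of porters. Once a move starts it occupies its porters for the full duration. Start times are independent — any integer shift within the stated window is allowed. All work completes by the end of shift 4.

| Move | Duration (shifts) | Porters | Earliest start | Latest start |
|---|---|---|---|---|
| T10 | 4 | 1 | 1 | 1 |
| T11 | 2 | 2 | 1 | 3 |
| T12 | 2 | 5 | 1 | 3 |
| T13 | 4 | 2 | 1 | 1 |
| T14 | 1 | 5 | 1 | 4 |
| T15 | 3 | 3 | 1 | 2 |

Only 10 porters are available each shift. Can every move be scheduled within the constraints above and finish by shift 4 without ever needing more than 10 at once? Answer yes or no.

The minimum achievable peak is 11; 10 < 11, so no feasible schedule stays within the cap.

no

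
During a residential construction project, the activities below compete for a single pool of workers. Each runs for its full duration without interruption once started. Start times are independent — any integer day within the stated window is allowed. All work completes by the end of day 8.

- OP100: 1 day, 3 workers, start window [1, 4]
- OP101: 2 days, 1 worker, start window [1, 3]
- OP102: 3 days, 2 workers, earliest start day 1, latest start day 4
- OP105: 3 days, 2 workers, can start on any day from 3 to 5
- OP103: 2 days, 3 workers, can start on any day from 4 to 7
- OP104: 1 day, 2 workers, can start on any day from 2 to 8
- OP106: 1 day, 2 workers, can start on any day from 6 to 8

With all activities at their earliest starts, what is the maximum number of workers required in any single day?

6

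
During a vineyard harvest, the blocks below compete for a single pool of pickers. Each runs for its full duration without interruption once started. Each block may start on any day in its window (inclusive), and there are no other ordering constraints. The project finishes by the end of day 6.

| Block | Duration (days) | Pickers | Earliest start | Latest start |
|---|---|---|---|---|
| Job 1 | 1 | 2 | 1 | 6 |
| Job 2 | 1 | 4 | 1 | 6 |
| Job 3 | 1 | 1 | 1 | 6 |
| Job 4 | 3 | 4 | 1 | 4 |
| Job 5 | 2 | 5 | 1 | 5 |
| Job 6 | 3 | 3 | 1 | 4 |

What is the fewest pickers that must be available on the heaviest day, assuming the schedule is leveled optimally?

Early-start (Job 1@1, Job 2@1, Job 3@1, Job 4@1, Job 5@1, Job 6@1) gives peak 19: d1:19  d2:12  d3:7  d4:0  d5:0  d6:0.
Shift Job 4→2, Job 5→5, Job 6→2.
Schedule Job 1@1, Job 2@1, Job 3@1, Job 4@2, Job 5@5, Job 6@2: d1:7  d2:7  d3:7  d4:7  d5:5  d6:5 — peak 7.
Total picker-days = 38 over 6 days ⇒ peak ≥ ⌈38/6⌉ = 7, so 7 is optimal.

7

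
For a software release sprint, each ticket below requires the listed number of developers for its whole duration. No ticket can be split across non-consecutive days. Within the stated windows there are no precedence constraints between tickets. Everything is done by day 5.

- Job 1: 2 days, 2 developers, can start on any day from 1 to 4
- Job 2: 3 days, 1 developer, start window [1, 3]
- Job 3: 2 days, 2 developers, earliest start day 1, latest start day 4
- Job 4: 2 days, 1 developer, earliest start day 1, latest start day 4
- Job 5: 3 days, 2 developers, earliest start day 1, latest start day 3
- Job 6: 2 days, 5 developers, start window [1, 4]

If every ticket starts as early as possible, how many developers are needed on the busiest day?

13

Early-start schedule: Job 1@1, Job 2@1, Job 3@1, Job 4@1, Job 5@1, Job 6@1.
Load per day: day 1: 13, day 2: 13, day 3: 3, day 4: 0, day 5: 0.
Peak is 13.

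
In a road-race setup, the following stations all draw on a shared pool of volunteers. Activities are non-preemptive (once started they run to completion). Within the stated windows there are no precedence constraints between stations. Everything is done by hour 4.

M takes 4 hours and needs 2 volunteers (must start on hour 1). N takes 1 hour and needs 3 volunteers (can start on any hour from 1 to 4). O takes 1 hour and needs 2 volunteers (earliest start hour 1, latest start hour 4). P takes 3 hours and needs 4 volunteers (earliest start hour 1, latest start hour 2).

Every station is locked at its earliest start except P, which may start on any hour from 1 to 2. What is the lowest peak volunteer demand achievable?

P@1: h1:11  h2:6  h3:6  h4:2 → peak 11
P@2: h1:7  h2:6  h3:6  h4:6 → peak 7
Best is P@2, peak 7.

7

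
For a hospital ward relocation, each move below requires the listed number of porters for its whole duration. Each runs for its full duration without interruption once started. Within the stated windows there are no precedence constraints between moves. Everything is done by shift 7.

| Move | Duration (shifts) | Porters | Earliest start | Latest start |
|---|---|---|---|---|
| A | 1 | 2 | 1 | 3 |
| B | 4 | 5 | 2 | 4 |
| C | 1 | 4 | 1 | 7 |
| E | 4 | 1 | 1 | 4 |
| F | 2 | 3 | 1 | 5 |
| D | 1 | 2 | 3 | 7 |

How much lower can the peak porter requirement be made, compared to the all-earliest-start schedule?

Early-start peak: s1:10  s2:9  s3:8  s4:6  s5:5  s6:0  s7:0 ⇒ 10.
Leveled (A@1, B@3, C@7, E@1, F@1, D@7): s1:6  s2:4  s3:6  s4:6  s5:5  s6:5  s7:6 ⇒ 6.
Reduction 10 − 6 = 4.

4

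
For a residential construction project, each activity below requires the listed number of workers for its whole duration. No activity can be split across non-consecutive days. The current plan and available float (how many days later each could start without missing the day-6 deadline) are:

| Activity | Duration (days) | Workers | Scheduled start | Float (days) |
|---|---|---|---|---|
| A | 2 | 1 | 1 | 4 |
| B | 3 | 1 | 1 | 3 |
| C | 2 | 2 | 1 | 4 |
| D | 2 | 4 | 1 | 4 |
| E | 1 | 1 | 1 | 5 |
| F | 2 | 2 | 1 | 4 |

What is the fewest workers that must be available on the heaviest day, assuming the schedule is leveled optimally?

4

Early-start (A@1, B@1, C@1, D@1, E@1, F@1) gives peak 11: d1:11  d2:10  d3:1  d4:0  d5:0  d6:0.
Shift D→5, E→3, F→3.
Schedule A@1, B@1, C@1, D@5, E@3, F@3: d1:4  d2:4  d3:4  d4:2  d5:4  d6:4 — peak 4.
Total worker-days = 22 over 6 days ⇒ peak ≥ ⌈22/6⌉ = 4, so 4 is optimal.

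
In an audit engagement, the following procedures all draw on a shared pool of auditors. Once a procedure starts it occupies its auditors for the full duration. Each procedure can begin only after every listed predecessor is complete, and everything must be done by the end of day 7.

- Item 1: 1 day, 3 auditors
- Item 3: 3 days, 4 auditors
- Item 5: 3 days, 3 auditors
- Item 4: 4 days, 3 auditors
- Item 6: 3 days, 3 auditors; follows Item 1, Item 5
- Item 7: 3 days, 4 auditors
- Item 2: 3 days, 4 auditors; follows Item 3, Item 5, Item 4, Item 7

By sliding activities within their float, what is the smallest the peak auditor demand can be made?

14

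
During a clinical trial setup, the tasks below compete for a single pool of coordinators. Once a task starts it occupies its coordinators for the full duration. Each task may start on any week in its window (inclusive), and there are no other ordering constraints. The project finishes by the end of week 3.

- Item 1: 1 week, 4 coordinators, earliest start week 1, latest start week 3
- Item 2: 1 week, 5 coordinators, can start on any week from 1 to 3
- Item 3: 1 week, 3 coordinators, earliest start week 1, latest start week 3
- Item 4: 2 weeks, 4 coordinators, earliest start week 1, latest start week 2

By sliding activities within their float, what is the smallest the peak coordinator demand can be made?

8

Early-start (Item 1@1, Item 2@1, Item 3@1, Item 4@1) gives peak 16: w1:16  w2:4  w3:0.
Shift Item 2→3, Item 3→2.
Schedule Item 1@1, Item 2@3, Item 3@2, Item 4@1: w1:8  w2:7  w3:5 — peak 8.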